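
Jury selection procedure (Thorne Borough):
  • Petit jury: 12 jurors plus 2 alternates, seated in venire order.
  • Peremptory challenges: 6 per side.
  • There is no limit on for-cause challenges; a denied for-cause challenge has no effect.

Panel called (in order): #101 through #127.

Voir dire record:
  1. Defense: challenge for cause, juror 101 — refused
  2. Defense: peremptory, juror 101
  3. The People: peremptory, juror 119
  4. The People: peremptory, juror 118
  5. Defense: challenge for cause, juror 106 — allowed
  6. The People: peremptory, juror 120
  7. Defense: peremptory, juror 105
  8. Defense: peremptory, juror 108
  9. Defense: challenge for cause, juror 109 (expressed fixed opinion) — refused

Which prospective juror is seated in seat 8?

112

Removed: #101, #105, #106, #108, #118, #119, #120. (#109 stays — for-cause denied.)
Seating in order: seats 1–12 → #102, #103, #104, #107, #109, #110, #111, #112, #113, #114, #115, #116; alternates → #117, #121.
So seat 8 is #112.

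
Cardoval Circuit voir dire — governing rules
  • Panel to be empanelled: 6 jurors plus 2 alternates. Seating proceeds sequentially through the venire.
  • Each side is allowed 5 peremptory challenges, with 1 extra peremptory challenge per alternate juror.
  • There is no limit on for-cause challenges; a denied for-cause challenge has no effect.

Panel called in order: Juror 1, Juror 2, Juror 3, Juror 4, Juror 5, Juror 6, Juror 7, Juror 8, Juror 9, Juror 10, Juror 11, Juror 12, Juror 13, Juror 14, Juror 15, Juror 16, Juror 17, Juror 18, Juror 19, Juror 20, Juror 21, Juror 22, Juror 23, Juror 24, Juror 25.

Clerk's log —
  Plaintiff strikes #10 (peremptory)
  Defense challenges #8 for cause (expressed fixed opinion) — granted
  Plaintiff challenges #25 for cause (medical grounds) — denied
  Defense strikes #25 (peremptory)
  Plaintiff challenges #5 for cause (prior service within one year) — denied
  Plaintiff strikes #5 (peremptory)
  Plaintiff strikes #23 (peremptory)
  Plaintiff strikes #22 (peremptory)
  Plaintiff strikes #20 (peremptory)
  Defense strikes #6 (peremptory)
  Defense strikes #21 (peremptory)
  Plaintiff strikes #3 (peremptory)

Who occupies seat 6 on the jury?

11

Removed: #3, #5, #6, #8, #10, #20, #21, #22, #23, #25.
Filling seats in venire order through position 6: #1, #2, #4, #7, #9, #11.
So seat 6 is #11.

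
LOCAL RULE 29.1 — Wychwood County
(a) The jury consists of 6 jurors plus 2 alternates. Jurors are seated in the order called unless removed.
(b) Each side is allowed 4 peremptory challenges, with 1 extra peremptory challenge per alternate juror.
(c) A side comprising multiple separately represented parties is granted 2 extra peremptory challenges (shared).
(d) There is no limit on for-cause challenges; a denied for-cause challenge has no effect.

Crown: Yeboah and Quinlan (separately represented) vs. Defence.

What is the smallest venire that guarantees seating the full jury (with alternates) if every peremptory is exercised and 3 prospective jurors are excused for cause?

Seats to fill: 6 + 2 alternates = 8.
Peremptories — Crown: 4 + 1×2 + 2 = 8; Defence: 4 + 1×2 = 6; total 14.
For-cause removals: 3.
Minimum venire: 8 + 14 + 3 = 25.

25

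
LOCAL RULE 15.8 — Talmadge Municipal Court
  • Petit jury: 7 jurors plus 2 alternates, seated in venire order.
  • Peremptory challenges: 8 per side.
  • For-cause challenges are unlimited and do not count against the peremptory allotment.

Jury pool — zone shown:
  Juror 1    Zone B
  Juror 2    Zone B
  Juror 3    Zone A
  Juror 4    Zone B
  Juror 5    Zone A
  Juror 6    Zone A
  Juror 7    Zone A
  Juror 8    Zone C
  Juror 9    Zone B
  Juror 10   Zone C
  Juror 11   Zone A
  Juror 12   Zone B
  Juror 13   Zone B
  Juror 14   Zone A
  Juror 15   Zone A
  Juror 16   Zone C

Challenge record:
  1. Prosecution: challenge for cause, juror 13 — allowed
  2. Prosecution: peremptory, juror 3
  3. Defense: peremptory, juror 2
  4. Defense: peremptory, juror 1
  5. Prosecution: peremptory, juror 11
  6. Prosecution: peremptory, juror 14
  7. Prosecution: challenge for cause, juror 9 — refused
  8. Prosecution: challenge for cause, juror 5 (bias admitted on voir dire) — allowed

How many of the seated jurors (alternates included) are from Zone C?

3

Removed: #1, #2, #3, #5, #11, #13, #14.
Seated (9 incl. alternates): #4, #6, #7, #8, #9, #10, #12, #15, #16.
Of those, in Zone C: #8, #10, #16 → 3.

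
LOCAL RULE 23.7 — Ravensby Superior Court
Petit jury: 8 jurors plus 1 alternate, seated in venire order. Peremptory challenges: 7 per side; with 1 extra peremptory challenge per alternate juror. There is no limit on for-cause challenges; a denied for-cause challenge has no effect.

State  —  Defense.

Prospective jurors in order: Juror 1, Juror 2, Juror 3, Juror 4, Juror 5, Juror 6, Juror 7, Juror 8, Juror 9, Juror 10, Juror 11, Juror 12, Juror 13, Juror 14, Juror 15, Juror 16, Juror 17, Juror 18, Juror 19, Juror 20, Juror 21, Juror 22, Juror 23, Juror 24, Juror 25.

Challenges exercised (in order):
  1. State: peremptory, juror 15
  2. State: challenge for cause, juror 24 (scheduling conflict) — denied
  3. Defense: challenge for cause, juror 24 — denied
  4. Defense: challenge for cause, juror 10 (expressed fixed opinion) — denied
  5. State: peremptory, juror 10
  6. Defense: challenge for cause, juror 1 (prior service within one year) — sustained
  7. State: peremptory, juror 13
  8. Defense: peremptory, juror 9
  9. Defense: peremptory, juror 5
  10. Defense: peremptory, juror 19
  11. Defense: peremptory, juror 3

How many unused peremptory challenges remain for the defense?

4

Defense allotment: 7 base + 1 × 1 alternate = 8.
Defense peremptories used: #9, #5, #19, #3 — 4 (for-cause on #24, #10, #1 don't count).
Remaining: 8 − 4 = 4.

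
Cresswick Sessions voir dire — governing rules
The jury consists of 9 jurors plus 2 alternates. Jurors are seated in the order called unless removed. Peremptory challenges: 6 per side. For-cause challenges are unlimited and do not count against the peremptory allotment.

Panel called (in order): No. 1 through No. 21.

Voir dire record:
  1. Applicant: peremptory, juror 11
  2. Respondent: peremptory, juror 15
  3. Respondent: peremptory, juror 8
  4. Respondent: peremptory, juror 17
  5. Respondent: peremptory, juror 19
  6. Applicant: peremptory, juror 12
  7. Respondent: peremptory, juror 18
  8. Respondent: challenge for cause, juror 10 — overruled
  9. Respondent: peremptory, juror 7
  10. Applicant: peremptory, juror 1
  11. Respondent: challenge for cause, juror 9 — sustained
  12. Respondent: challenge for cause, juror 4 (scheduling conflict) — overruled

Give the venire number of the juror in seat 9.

Removed: #1, #7, #8, #9, #11, #12, #15, #17, #18, #19. (#4, #10 stay — for-cause denied.)
Seating in order: seats 1–9 → #2, #3, #4, #5, #6, #10, #13, #14, #16; alternates → #20, #21.
So seat 9 is #16.

16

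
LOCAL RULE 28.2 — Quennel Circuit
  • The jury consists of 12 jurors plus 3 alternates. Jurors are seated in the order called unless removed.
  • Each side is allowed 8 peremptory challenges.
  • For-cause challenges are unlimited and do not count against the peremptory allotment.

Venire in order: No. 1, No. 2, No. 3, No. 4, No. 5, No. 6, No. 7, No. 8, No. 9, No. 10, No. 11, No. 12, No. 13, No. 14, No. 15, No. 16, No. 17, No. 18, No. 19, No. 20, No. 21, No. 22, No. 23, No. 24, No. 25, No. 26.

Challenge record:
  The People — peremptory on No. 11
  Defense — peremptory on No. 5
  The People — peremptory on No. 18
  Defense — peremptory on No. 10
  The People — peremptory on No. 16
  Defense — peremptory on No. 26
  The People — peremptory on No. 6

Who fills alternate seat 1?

Removed: #5, #6, #10, #11, #16, #18, #26.
Seating in order: seats 1–12 → #1, #2, #3, #4, #7, #8, #9, #12, #13, #14, #15, #17; alternates → #19, #20, #21.
So alternate 1 is #19.

19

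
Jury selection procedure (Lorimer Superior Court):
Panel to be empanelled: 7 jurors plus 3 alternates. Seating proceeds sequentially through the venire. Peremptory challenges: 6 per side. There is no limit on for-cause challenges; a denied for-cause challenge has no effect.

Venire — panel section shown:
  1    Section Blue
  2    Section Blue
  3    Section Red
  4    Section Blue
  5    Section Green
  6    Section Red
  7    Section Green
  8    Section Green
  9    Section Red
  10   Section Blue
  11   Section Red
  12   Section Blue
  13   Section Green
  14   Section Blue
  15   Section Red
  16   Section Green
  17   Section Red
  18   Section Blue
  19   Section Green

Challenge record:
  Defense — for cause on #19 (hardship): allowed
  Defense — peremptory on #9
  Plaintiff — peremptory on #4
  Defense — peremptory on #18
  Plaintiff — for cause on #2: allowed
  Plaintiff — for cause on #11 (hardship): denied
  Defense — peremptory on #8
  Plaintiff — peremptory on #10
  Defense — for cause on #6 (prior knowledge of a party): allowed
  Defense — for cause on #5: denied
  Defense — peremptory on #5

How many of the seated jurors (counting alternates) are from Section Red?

Removed: #2, #4, #5, #6, #8, #9, #10, #18, #19.
Seated (10 incl. alternates): #1, #3, #7, #11, #12, #13, #14, #15, #16, #17.
Of those, in Section Red: #3, #11, #15, #17 → 4.

4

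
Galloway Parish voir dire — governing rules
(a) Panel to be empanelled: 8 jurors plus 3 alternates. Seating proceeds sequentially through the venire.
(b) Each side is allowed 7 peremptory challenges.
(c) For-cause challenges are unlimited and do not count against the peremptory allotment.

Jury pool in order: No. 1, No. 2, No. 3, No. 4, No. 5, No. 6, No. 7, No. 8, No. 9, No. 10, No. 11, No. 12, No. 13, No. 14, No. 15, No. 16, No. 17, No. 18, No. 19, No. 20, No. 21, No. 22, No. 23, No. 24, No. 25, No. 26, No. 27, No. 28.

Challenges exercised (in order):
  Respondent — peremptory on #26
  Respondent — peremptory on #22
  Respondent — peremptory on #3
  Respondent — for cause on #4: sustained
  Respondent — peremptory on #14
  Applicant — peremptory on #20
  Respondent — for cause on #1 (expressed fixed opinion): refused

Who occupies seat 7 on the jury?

Removed: #3, #4, #14, #20, #22, #26. (#1 stays — for-cause denied.)
Filling seats in venire order through position 7: #1, #2, #5, #6, #7, #8, #9.
So seat 7 is #9.

9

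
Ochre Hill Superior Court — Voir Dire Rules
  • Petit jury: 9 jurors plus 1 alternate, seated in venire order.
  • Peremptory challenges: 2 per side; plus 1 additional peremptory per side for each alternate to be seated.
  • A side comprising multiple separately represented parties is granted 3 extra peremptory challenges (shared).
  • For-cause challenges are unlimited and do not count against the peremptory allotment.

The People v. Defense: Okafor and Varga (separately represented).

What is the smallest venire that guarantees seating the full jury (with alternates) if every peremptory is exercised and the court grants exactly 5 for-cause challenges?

Seats to fill: 9 + 1 alternates = 10.
Peremptories — The People: 2 + 1×1 = 3; Defense: 2 + 1×1 + 3 = 6; total 9.
For-cause removals: 5.
Minimum venire: 10 + 9 + 5 = 24.

24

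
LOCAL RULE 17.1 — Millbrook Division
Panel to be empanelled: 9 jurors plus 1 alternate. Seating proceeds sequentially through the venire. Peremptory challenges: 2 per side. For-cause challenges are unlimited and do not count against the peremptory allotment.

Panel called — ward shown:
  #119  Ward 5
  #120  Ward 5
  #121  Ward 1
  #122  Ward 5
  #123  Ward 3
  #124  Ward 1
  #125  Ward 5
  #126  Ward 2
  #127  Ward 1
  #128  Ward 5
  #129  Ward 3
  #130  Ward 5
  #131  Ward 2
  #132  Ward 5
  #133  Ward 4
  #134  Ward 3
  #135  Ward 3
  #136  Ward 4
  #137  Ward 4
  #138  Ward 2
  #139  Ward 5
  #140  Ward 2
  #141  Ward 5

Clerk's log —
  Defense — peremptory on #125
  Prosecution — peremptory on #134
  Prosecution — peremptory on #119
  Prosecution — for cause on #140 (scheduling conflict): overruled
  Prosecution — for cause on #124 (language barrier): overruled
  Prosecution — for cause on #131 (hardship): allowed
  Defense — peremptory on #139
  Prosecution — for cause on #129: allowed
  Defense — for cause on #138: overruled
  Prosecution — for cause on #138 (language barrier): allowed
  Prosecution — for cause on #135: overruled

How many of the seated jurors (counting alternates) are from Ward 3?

Removed: #119, #125, #129, #131, #134, #138, #139.
Seated (10 incl. alternates): #120, #121, #122, #123, #124, #126, #127, #128, #130, #132.
Of those, in Ward 3: #123 → 1.

1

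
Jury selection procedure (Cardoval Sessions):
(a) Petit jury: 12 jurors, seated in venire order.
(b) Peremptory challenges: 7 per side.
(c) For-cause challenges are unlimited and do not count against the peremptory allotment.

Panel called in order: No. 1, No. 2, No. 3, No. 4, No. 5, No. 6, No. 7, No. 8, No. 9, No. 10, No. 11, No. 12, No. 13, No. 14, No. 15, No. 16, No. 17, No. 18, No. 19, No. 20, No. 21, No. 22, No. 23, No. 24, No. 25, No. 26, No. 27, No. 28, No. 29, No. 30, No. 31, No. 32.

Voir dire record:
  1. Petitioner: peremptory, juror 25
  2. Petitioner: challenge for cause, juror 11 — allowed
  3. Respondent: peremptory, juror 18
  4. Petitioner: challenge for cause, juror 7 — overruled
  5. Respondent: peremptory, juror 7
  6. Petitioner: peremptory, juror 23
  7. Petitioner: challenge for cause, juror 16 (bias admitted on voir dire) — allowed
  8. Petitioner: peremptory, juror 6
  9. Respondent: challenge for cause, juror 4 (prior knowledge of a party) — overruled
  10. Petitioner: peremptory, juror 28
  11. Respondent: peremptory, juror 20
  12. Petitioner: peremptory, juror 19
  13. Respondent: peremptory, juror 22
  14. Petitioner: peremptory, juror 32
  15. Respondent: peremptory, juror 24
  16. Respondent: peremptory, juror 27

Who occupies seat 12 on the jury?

15

Removed: #6, #7, #11, #16, #18, #19, #20, #22, #23, #24, #25, #27, #28, #32. (#4 stays — for-cause denied.)
Seating in order: seats 1–12 → #1, #2, #3, #4, #5, #8, #9, #10, #12, #13, #14, #15.
So seat 12 is #15.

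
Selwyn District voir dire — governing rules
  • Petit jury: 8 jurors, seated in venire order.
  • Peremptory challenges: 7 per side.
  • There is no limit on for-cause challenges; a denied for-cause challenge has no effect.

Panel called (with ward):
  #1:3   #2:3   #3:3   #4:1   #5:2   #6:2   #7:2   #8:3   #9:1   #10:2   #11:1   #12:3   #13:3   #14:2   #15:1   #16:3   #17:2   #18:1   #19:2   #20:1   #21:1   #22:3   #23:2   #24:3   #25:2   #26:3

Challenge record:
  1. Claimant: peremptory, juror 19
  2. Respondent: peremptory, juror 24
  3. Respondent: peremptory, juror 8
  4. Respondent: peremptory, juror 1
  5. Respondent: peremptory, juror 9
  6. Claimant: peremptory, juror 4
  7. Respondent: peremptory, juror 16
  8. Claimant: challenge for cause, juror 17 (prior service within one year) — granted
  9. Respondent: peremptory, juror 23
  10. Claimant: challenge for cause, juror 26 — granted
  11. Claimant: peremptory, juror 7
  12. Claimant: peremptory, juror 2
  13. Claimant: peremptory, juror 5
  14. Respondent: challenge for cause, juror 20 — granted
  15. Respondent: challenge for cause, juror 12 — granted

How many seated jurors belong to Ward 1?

Removed: #1, #2, #4, #5, #7, #8, #9, #12, #16, #17, #19, #20, #23, #24, #26.
Seated jurors 1–8: #3, #6, #10, #11, #13, #14, #15, #18.
Of those, in Ward 1: #11, #15, #18 → 3.

3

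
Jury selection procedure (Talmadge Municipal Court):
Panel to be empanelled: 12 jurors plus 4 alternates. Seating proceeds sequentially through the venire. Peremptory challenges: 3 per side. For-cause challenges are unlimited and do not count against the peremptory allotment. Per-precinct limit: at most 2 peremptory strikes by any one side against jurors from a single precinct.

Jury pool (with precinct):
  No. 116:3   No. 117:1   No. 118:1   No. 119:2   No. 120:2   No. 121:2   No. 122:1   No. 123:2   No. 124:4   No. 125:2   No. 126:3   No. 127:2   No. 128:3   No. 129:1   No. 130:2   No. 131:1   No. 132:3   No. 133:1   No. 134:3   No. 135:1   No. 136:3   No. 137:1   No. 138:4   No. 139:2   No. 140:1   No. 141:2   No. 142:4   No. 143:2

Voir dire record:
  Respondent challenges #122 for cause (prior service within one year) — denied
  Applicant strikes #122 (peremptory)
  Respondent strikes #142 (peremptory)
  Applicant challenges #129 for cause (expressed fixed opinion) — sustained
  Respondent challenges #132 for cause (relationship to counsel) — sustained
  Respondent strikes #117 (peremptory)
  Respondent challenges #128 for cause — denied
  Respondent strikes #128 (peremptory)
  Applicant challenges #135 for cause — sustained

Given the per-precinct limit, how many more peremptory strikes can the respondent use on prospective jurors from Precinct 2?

Respondent peremptories so far: #142, #117, #128 — 3 of 3 used, 0 left overall.
Against Precinct 2: none yet — per-precinct cap 2 leaves 2.
Binding limit: min(0, 2) = 0.

0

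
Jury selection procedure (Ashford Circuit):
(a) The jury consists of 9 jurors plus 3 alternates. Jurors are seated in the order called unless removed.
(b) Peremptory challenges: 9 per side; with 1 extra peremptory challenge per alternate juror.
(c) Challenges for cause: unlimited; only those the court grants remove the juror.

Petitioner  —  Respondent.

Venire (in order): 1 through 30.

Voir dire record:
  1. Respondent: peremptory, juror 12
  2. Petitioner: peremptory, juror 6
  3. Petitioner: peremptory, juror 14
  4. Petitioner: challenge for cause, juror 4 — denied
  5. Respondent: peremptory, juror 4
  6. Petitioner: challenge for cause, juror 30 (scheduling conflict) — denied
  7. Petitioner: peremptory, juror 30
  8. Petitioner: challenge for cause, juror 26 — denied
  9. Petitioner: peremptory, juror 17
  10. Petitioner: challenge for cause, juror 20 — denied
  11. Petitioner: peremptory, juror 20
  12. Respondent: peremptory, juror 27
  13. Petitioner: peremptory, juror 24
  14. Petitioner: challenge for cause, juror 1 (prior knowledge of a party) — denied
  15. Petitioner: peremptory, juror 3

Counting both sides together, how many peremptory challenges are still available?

14

Petitioner allotment: 9 base + 1 × 3 alternates = 12. Respondent allotment: 9 base + 1 × 3 alternates = 12.
Petitioner peremptories used: #6, #14, #30, #17, #20, #24, #3 — 7 (for-cause on #4, #30, #26, #20, #1 don't count).
Respondent peremptories used: #12, #4, #27 — 3.
Remaining: (12 − 7) + (12 − 3) = 14.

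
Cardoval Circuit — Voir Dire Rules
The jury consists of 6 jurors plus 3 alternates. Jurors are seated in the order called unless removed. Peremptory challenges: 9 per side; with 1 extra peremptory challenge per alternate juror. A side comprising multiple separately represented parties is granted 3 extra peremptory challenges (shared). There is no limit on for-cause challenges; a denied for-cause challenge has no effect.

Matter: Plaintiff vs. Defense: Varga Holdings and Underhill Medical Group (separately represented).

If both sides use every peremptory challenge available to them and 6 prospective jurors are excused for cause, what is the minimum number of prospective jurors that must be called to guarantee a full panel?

42

Seats to fill: 6 + 3 alternates = 9.
Peremptories — Plaintiff: 9 + 1×3 = 12; Defense: 9 + 1×3 + 3 = 15; total 27.
For-cause removals: 6.
Minimum venire: 9 + 27 + 6 = 42.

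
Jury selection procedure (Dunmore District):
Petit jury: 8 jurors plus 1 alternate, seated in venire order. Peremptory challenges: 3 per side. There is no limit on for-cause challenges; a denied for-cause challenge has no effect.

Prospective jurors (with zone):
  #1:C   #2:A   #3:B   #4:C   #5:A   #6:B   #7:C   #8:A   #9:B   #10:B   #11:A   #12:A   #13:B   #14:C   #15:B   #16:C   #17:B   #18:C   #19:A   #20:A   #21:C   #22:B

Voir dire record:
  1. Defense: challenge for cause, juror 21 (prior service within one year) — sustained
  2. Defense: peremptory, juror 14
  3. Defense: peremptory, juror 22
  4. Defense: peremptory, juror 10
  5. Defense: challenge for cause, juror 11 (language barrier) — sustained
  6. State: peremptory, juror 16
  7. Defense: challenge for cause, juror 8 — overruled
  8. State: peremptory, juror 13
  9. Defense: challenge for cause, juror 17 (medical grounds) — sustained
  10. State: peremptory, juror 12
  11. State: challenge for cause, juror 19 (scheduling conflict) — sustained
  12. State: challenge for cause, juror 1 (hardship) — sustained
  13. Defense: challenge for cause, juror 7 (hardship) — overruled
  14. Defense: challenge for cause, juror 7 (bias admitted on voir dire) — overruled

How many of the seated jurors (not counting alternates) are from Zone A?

Removed: #1, #10, #11, #12, #13, #14, #16, #17, #19, #21, #22.
Seated jurors 1–8: #2, #3, #4, #5, #6, #7, #8, #9 (alternates #15 not counted).
Of those, in Zone A: #2, #5, #8 → 3.

3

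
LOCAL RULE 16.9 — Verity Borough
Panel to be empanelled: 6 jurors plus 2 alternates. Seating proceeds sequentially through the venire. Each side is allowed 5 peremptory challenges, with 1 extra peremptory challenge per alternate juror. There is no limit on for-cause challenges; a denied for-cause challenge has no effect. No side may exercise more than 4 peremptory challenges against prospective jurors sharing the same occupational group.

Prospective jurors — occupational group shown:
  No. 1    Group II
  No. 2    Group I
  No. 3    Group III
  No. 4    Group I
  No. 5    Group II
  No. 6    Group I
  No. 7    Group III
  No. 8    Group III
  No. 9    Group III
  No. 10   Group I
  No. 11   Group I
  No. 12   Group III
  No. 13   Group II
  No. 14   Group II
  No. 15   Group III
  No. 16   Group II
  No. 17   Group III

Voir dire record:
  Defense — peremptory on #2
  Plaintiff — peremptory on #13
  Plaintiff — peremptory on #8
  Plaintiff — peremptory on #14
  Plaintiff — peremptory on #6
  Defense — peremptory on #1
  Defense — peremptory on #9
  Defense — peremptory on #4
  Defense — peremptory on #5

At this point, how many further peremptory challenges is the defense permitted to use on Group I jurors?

2

Defense peremptories so far: #2, #1, #9, #4, #5 — 5 of 7 used, 2 left overall.
Against Group I: #2, #4 — 2 used; per-group cap 4 leaves 2.
Binding limit: min(2, 2) = 2.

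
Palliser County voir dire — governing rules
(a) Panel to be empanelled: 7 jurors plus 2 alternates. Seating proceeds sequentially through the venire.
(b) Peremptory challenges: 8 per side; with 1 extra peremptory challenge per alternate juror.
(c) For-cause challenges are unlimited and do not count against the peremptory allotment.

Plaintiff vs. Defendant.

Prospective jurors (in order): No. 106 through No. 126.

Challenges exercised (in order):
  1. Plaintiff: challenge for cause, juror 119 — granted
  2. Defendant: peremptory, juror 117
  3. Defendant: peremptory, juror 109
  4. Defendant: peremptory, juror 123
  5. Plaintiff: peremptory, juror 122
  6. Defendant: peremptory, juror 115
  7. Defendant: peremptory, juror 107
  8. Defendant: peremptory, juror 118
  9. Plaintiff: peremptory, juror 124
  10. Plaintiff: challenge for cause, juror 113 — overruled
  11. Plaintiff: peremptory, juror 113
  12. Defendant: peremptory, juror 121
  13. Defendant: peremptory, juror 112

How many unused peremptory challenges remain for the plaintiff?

7

Plaintiff allotment: 8 base + 1 × 2 alternates = 10.
Plaintiff peremptories used: #122, #124, #113 — 3 (for-cause on #119, #113 don't count).
Remaining: 10 − 3 = 7.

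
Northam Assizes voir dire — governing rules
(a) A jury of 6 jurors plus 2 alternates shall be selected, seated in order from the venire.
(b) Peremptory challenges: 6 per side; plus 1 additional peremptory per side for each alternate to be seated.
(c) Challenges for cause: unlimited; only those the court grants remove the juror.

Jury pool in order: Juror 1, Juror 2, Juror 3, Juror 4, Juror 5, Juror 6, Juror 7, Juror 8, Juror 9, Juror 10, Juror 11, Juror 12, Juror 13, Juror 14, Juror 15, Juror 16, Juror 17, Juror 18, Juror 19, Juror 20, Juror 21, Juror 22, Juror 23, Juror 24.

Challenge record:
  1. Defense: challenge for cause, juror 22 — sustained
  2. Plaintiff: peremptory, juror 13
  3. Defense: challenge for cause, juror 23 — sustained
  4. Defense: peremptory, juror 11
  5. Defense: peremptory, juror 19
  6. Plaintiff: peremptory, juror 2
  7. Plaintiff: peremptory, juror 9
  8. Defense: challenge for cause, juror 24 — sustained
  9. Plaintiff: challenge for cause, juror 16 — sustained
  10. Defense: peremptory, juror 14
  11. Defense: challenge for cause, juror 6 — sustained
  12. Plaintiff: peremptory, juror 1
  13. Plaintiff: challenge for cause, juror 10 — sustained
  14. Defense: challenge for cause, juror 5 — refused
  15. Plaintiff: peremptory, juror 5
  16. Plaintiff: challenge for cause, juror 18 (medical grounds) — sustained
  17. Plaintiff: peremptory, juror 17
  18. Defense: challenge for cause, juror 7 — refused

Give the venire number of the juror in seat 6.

Removed: #1, #2, #5, #6, #9, #10, #11, #13, #14, #16, #17, #18, #19, #22, #23, #24. (#7 stays — for-cause denied.)
Seating in order: seats 1–6 → #3, #4, #7, #8, #12, #15; alternates → #20, #21.
So seat 6 is #15.

15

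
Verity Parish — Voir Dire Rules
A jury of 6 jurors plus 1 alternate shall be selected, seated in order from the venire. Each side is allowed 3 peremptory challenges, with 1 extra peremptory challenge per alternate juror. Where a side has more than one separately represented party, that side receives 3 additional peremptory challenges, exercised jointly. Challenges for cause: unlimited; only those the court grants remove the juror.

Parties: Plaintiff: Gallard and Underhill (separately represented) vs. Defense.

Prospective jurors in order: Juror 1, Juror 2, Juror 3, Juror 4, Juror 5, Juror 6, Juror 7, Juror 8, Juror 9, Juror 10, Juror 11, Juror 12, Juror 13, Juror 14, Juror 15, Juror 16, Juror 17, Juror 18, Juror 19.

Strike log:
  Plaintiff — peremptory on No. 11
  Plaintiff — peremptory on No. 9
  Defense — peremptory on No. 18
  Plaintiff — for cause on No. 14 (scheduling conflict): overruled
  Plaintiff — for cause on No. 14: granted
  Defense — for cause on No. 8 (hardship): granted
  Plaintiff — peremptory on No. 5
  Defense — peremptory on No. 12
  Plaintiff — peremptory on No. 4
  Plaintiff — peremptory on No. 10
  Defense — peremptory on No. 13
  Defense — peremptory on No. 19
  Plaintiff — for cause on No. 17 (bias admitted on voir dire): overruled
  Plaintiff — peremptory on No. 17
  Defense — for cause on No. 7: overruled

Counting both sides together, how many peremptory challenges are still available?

1

Plaintiff allotment: 3 base + 1 × 1 alternate + 3 multi-party = 7. Defense allotment: 3 base + 1 × 1 alternate = 4.
Plaintiff peremptories used: #11, #9, #5, #4, #10, #17 — 6 (for-cause on #14, #14, #17 don't count).
Defense peremptories used: #18, #12, #13, #19 — 4 (for-cause on #8, #7 don't count).
Remaining: (7 − 6) + (4 − 4) = 1.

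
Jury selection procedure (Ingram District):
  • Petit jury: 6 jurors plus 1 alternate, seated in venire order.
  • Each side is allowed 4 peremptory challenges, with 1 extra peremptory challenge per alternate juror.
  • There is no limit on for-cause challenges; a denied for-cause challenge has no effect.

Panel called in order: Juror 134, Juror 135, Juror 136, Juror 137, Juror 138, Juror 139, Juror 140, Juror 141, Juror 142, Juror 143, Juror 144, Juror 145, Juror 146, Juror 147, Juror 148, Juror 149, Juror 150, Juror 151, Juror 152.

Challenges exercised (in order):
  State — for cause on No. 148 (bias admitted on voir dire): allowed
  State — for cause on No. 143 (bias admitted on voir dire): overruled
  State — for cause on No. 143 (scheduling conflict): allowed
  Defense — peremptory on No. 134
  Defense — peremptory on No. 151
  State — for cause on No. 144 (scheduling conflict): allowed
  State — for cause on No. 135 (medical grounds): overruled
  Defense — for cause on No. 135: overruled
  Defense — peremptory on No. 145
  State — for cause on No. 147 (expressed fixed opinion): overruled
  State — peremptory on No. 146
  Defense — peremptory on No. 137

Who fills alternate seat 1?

142

Removed: #134, #137, #143, #144, #145, #146, #148, #151. (#135, #147 stay — for-cause denied.)
Filling seats in venire order through position 7: #135, #136, #138, #139, #140, #141, #142.
So alternate 1 is #142.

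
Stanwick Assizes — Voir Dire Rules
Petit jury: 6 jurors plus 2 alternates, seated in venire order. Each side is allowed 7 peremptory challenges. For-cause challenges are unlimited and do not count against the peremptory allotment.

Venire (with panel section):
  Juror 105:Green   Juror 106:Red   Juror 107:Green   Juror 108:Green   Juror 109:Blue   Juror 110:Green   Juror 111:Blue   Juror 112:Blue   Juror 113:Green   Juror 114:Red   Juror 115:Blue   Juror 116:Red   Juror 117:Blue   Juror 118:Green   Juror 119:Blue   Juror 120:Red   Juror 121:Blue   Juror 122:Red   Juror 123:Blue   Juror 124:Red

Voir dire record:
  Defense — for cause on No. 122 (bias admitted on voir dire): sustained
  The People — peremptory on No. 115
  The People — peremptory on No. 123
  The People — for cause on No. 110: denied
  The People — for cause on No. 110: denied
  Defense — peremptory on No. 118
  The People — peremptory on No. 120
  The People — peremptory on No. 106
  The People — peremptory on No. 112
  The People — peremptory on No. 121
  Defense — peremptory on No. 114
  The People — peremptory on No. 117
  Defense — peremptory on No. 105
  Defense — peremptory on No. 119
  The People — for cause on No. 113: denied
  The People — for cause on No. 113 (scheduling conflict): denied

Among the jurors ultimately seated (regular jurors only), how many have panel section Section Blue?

2

Removed: #105, #106, #112, #114, #115, #117, #118, #119, #120, #121, #122, #123.
Seated jurors 1–6: #107, #108, #109, #110, #111, #113 (alternates #116, #124 not counted).
Of those, in Section Blue: #109, #111 → 2.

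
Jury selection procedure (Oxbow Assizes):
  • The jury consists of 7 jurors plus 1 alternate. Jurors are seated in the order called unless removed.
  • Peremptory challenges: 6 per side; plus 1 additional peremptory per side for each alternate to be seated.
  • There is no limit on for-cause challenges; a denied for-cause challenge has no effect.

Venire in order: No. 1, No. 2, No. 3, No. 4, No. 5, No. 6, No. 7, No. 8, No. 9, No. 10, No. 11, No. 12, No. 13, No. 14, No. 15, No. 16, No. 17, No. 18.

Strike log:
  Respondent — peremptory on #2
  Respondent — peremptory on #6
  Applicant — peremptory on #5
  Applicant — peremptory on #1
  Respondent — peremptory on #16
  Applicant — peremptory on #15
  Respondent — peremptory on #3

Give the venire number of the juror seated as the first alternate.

Removed: #1, #2, #3, #5, #6, #15, #16.
Filling seats in venire order through position 8: #4, #7, #8, #9, #10, #11, #12, #13.
So alternate 1 is #13.

13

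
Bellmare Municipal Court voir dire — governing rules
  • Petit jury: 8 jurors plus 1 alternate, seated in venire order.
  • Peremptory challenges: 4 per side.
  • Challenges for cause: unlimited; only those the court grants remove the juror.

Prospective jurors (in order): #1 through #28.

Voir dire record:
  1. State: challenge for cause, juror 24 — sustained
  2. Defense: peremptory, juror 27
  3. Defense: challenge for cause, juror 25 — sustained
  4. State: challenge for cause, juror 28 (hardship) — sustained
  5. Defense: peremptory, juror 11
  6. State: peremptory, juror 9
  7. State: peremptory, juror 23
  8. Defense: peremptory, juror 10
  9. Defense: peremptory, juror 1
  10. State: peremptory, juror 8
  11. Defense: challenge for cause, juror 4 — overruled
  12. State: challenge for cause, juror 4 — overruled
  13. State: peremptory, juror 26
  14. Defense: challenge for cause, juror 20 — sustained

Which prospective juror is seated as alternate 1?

14

Removed: #1, #8, #9, #10, #11, #20, #23, #24, #25, #26, #27, #28. (#4 stays — for-cause denied.)
Seating in order: seats 1–8 → #2, #3, #4, #5, #6, #7, #12, #13; alternates → #14.
So alternate 1 is #14.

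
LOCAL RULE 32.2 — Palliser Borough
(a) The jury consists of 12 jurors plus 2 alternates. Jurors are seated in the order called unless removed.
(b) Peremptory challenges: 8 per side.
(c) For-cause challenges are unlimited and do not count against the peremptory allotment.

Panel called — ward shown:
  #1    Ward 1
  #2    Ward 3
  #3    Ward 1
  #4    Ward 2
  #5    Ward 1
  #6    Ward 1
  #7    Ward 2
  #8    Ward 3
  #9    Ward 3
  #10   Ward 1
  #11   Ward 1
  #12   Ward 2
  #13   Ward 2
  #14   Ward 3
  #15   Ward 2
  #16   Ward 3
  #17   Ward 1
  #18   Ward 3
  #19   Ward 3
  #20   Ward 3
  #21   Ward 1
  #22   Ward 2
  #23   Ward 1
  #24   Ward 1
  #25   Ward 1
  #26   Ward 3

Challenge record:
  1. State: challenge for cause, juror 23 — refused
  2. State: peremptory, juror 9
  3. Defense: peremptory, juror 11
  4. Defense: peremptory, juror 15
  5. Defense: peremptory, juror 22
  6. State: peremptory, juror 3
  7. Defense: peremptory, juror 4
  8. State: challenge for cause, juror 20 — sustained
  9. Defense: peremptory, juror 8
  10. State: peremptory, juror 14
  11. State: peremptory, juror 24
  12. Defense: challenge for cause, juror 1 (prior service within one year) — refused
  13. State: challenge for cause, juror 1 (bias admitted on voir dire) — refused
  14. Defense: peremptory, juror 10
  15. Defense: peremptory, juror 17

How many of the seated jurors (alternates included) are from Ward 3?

Removed: #3, #4, #8, #9, #10, #11, #14, #15, #17, #20, #22, #24.
Seated (14 incl. alternates): #1, #2, #5, #6, #7, #12, #13, #16, #18, #19, #21, #23, #25, #26.
Of those, in Ward 3: #2, #16, #18, #19, #26 → 5.

5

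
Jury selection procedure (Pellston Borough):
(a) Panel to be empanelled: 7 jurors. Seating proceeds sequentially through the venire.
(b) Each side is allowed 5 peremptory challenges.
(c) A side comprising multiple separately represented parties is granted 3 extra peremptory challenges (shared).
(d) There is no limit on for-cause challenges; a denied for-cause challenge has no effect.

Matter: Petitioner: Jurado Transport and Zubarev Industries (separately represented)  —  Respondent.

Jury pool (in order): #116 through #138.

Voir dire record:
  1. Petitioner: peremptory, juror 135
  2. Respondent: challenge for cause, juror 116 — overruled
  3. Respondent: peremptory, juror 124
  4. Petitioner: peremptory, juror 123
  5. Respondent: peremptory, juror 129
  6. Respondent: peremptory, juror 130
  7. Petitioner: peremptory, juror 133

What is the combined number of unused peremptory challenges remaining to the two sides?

7

Petitioner allotment: 5 base + 3 multi-party = 8. Respondent allotment: 5.
Petitioner peremptories used: #135, #123, #133 — 3.
Respondent peremptories used: #124, #129, #130 — 3 (the for-cause on #116 doesn't count).
Remaining: (8 − 3) + (5 − 3) = 7.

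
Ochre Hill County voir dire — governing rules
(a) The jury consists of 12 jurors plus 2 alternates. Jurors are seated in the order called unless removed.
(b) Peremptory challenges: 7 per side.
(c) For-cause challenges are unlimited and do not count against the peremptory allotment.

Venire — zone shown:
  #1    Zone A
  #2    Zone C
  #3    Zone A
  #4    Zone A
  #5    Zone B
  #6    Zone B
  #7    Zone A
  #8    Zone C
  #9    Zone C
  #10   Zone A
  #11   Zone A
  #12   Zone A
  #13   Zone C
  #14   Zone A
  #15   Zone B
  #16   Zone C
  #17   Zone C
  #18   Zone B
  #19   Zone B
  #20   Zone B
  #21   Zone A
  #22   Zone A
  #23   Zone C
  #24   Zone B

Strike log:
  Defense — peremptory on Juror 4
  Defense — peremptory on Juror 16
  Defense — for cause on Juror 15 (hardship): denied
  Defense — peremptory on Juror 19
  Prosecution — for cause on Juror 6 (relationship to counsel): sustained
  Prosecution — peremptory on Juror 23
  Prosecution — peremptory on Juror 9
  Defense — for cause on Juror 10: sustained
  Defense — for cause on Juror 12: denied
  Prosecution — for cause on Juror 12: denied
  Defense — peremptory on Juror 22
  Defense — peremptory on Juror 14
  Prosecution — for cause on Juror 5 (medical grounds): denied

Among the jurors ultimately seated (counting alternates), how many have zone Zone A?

6

Removed: #4, #6, #9, #10, #14, #16, #19, #22, #23.
Seated (14 incl. alternates): #1, #2, #3, #5, #7, #8, #11, #12, #13, #15, #17, #18, #20, #21.
Of those, in Zone A: #1, #3, #7, #11, #12, #21 → 6.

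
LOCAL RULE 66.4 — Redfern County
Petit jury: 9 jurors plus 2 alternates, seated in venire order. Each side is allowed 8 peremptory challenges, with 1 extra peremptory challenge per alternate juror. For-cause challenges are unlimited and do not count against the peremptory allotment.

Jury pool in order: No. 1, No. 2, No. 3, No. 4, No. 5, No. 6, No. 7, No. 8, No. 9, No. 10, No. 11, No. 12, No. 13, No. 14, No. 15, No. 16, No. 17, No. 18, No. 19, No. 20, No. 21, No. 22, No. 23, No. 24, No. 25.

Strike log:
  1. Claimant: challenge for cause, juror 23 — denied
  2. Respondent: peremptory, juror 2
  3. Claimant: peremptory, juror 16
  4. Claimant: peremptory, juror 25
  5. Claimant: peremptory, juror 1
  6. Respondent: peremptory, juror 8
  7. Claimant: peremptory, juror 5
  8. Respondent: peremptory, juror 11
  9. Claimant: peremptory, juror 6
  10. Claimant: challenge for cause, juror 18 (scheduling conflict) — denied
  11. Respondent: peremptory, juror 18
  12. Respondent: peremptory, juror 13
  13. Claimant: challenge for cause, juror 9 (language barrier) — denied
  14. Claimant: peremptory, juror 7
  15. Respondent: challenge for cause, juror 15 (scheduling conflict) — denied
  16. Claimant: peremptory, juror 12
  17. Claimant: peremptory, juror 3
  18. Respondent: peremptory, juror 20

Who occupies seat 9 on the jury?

Removed: #1, #2, #3, #5, #6, #7, #8, #11, #12, #13, #16, #18, #20, #25. (#9, #15, #23 stay — for-cause denied.)
Filling seats in venire order through position 9: #4, #9, #10, #14, #15, #17, #19, #21, #22.
So seat 9 is #22.

22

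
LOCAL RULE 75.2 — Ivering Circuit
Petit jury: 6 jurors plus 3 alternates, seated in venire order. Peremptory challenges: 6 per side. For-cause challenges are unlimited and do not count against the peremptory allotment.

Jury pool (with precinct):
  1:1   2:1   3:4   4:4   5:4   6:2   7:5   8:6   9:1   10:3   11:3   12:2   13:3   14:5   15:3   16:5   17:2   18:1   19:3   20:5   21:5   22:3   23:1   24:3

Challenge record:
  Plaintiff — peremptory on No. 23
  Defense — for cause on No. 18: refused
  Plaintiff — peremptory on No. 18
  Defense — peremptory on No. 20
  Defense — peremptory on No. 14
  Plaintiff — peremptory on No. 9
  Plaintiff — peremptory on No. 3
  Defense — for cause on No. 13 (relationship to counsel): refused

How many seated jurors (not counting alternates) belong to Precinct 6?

0

Removed: #3, #9, #14, #18, #20, #23.
Seated jurors 1–6: #1, #2, #4, #5, #6, #7 (alternates #8, #10, #11 not counted).
None of those are in Precinct 6 → 0.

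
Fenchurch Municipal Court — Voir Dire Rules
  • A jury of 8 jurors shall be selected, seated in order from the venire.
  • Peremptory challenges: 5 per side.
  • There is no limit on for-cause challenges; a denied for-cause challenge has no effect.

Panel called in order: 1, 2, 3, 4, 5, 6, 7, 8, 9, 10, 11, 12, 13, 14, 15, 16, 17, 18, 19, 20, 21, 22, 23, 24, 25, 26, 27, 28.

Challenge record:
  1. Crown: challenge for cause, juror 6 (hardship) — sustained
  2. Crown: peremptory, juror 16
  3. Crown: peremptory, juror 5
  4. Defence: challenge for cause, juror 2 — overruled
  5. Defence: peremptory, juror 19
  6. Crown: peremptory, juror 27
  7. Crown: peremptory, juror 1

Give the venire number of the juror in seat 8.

Removed: #1, #5, #6, #16, #19, #27. (#2 stays — for-cause denied.)
Seating in order: seats 1–8 → #2, #3, #4, #7, #8, #9, #10, #11.
So seat 8 is #11.

11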